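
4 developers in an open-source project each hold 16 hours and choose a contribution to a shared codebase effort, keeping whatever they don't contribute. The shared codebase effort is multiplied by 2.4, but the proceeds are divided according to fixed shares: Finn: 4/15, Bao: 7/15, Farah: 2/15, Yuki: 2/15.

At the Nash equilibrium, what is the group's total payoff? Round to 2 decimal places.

Each unit j contributes comes back to j as 2.4 × (j's share), so j prefers to contribute only if that share exceeds 1/2.4 = 0.4167; otherwise keeping the unit dominates.
Bao alone (share 7/15) is above the threshold, contributing 16; the remaining 3 contribute 0. Total contributed: 16.
The shared codebase effort pays out 2.4 × 16 = 38.40 in total (split across the unequal shares, but the aggregate is all that matters for the group sum).
The 3 free-riders keep 16 each, adding 48. Group total = 48 + 38.40 = 86.40.

86.40 hours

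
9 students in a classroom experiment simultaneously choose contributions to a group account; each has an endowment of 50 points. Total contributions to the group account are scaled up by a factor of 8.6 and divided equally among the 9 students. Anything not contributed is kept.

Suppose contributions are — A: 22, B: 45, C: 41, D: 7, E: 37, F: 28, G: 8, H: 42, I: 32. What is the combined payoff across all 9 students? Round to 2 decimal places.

2441.20 points

Total contributed: 22 + 45 + 41 + 7 + 37 + 28 + 8 + 42 + 32 = 262; total kept: 9 × 50 − 262 = 188.
The group account pays out 8.6 × 262 = 2253.20 in aggregate.
Group total = 188 + 2253.20 = 2441.20.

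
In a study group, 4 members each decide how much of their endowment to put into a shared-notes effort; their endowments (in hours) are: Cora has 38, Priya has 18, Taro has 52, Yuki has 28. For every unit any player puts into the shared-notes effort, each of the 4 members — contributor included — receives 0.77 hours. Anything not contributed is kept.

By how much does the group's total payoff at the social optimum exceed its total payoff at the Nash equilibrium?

The private return per contributed unit is 0.77 < 1 for everyone, so the Nash equilibrium is zero contribution and the group total is Σ E_j = 38 + 18 + 52 + 28 = 136.
Each contributed unit returns 3.080 to the group, so the social optimum is full contribution by everyone: group total = 3.080 × 136 = 418.88.
Efficiency loss = (3.080 − 1) × 136 = 282.88.

282.88 hours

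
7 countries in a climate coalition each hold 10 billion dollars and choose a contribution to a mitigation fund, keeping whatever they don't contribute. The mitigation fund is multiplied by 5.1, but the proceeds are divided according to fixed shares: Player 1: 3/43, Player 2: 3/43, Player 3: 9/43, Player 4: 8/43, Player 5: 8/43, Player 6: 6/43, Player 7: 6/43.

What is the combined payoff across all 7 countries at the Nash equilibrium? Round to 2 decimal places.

For player j, contributing a unit is worthwhile iff 5.1 × (j's share) ≥ 1, i.e. iff j's share is at least 0.1961.
Player 3 alone (share 9/43) is above the threshold, contributing 10; the remaining 6 contribute 0. Total contributed: 10.
The mitigation fund pays out 5.1 × 10 = 51.00 in total (split across the unequal shares, but the aggregate is all that matters for the group sum).
The 6 free-riders keep 10 each, adding 60. Group total = 60 + 51.00 = 111.00.

111.00 billion dollars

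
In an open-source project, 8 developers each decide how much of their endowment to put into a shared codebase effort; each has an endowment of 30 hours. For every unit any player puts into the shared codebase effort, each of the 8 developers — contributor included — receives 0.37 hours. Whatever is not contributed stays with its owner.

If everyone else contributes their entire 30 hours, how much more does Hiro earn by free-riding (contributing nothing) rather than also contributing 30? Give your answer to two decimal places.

18.90 hours

Switching from a contribution of 30 to 0 lets Hiro keep an extra 30 hours, but lowers the shared codebase effort by 30, which costs Hiro their own share of that drop: 0.37 × 30 = 11.10.
Net gain = 30 − 11.10 = 18.90. The private return per contributed unit (0.37) is below 1, so free-riding is indeed the best response regardless of what the others do.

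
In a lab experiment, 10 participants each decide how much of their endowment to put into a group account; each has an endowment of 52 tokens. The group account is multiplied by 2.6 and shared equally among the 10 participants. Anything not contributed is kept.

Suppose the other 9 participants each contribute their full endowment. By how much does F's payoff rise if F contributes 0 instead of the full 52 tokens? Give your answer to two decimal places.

38.48 tokens

Switching from a contribution of 52 to 0 lets F keep an extra 52 tokens, but lowers the group account by 52, which costs F their own share of that drop: 2.6/10 × 52 = 13.52.
Net gain = 52 − 13.52 = 38.48. The private return per contributed unit (0.2600) is below 1, so free-riding is indeed the best response regardless of what the others do.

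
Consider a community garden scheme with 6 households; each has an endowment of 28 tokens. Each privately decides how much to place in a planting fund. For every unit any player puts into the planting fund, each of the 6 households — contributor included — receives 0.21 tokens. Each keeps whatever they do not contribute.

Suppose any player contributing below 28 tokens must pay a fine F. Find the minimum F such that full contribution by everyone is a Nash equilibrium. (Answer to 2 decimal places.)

Given the others contribute fully, the best deviation is to contribute 0 (any partial contribution still incurs the fine and gives up units whose private return 0.21 is below 1).
Deviating from 28 to 0 saves 28 tokens but forfeits the deviator's share of the drop in the planting fund: 0.21 × 28 = 5.88.
So the deviation gain is 28 − 5.88 = 22.12, and the fine must be at least 22.12 tokens to wipe it out.

22.12 tokens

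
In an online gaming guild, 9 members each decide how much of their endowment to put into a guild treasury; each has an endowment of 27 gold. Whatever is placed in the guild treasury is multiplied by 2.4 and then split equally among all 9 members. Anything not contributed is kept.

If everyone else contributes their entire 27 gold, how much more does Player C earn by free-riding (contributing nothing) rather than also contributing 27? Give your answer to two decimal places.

Switching from a contribution of 27 to 0 lets Player C keep an extra 27 gold, but lowers the guild treasury by 27, which costs Player C their own share of that drop: 2.4/9 × 27 = 7.20.
Net gain = 27 − 7.20 = 19.80. The private return per contributed unit (0.2667) is below 1, so free-riding is indeed the best response regardless of what the others do.

19.80 gold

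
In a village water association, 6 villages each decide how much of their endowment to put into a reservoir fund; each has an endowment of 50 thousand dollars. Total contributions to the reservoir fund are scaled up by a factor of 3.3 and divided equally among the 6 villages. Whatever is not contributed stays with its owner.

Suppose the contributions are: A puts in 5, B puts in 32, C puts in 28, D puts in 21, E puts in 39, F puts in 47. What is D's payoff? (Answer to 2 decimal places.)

Total contributed: 5 + 32 + 28 + 21 + 39 + 47 = 172.
Each receives 3.3 × 172 / 6 = 94.60 from the reservoir fund.
D keeps 50 − 21 = 29, so D's payoff is 29 + 94.60 = 123.60.

123.60 thousand dollars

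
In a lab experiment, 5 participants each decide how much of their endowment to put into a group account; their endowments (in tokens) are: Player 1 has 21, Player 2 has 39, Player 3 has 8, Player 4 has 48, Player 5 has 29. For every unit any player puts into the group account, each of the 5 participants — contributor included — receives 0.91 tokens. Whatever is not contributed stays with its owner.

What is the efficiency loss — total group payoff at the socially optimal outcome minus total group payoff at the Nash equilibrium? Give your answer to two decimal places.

514.75 tokens

The private return per contributed unit is 0.91 < 1 for everyone, so the Nash equilibrium is zero contribution and the group total is Σ E_j = 21 + 39 + 8 + 48 + 29 = 145.
Each contributed unit returns 4.550 to the group, so the social optimum is full contribution by everyone: group total = 4.550 × 145 = 659.75.
Efficiency loss = (4.550 − 1) × 145 = 514.75.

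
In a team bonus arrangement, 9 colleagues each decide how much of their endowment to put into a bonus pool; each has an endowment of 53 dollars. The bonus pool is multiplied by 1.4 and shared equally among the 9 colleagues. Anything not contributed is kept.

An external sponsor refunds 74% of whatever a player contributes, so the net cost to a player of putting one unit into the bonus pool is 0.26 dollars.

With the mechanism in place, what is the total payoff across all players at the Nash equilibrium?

The effective private return is (1.4/9) / 0.26 = 0.5983, which is still under 1, so the mechanism doesn't change anyone's dominant strategy: zero contribution.
At the Nash equilibrium no one contributes; group total payoff = 9 × 53 = 477.

477.00 dollars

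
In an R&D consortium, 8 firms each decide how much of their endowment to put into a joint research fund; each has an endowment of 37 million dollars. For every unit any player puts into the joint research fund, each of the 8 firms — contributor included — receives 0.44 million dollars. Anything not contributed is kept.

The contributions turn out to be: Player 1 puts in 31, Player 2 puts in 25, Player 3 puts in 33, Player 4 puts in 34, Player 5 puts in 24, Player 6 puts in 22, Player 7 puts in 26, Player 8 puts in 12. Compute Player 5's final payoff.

104.08 million dollars

Total contributed: 31 + 25 + 33 + 34 + 24 + 22 + 26 + 12 = 207.
Each receives 0.44 × 207 = 91.08 from the joint research fund.
Player 5 keeps 37 − 24 = 13, so Player 5's payoff is 13 + 91.08 = 104.08.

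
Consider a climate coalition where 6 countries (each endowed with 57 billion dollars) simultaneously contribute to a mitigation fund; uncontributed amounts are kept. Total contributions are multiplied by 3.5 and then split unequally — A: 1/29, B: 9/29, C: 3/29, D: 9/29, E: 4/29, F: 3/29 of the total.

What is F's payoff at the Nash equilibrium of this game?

Player j's private return per contributed unit is 3.5 × (j's share). Contributing is weakly dominant for j when that share is at least 1/3.5 = 0.2857, and contributing 0 is dominant otherwise.
The shares above 0.2857 belong to B and D, contributing 57 each; the remaining 4 contribute 0. Total contributed: 114.
F keeps 57 and receives 3.5 × 114 × 3/29 = 41.28 from the mitigation fund, for a payoff of 98.28.

98.28 billion dollars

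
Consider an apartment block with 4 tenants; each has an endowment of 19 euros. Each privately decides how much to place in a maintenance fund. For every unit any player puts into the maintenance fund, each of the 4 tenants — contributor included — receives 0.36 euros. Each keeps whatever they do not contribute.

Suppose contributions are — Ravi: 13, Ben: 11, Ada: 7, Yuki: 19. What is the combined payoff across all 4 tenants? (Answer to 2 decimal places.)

98.00 euros

Total contributed: 13 + 11 + 7 + 19 = 50; total kept: 4 × 19 − 50 = 26.
The maintenance fund pays out 0.36 × 4 × 50 = 72.00 in aggregate.
Group total = 26 + 72.00 = 98.00.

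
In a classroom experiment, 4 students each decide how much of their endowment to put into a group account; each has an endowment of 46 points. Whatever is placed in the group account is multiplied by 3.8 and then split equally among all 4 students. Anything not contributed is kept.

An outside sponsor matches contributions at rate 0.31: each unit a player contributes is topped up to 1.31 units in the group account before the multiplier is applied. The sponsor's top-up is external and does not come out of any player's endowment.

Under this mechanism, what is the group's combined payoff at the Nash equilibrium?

915.95 points

With the mechanism, a contributed unit returns 3.8 × 1.31 / 4 = 1.2445 per unit of net cost to the contributor — now above 1 — so contributing fully is weakly dominant for every player.
At the Nash equilibrium everyone contributes 46. Group total payoff = 3.8 × 1.31 × 184 = 915.95.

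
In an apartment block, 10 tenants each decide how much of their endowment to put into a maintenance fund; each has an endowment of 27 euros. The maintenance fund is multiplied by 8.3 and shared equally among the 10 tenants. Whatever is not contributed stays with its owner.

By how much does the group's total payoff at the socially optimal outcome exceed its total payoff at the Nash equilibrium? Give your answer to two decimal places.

Each contributed unit returns 8.3/10 = 0.8300 to its contributor — below 1 — so contributing 0 is dominant for every player. At the Nash equilibrium everyone keeps their 27, and the group total is 10 × 27 = 270.
Each contributed unit returns 8.300 to the group as a whole (0.8300 to each of 10 players), which exceeds 1, so the social optimum is full contribution: group total = 8.300 × 270 = 2241.00.
Efficiency loss = 2241.00 − 270 = 1971.00.

1971.00 euros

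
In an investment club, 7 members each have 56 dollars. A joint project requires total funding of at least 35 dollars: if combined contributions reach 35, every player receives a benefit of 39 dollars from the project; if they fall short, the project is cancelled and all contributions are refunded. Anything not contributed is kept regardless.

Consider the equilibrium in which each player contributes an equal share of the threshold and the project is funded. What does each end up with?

90 dollars

Equal share of the threshold: 35/7 = 5.
At this profile no one gains by cutting their contribution: any cut drops the total below 35, the project is cancelled, contributions are refunded, and the deviator ends with 56, which is less than 56 − 5 + 39 = 90. Contributing more than 5 just wastes the excess. So contributing exactly 5 is a best response.
Each player's payoff: 56 − 5 + 39 = 90.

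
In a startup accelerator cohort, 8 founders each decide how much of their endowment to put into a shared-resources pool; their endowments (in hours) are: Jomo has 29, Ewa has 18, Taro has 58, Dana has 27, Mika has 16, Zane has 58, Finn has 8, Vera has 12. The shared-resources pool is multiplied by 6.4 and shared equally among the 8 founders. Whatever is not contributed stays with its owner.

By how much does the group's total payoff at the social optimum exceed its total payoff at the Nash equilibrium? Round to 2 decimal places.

The private return per contributed unit is 6.4/8 = 0.8000 < 1 for every player regardless of endowment, so the Nash equilibrium is zero contribution and the group total is Σ E_j = 29 + 18 + 58 + 27 + 16 + 58 + 8 + 12 = 226.
Each contributed unit returns 6.400 to the group, so the social optimum is full contribution by everyone: group total = 6.400 × 226 = 1446.40.
Efficiency loss = (6.400 − 1) × 226 = 1220.40.

1220.40 hours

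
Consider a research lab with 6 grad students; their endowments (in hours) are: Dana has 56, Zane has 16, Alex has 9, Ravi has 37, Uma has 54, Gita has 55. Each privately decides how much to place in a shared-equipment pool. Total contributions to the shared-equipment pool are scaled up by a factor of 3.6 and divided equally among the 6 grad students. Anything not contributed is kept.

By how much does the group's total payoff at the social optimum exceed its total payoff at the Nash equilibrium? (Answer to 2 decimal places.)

The private return per contributed unit is 3.6/6 = 0.6000 < 1 for every player regardless of endowment, so the Nash equilibrium is zero contribution and the group total is Σ E_j = 56 + 16 + 9 + 37 + 54 + 55 = 227.
Each contributed unit returns 3.600 to the group, so the social optimum is full contribution by everyone: group total = 3.600 × 227 = 817.20.
Efficiency loss = (3.600 − 1) × 227 = 590.20.

590.20 hours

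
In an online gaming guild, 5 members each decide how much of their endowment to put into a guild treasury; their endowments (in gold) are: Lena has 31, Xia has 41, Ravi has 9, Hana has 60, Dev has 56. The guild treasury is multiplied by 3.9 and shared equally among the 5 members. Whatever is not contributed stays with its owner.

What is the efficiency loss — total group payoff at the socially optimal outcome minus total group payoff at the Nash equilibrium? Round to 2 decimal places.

The private return per contributed unit is 3.9/5 = 0.7800 < 1 for every player regardless of endowment, so the Nash equilibrium is zero contribution and the group total is Σ E_j = 31 + 41 + 9 + 60 + 56 = 197.
Each contributed unit returns 3.900 to the group, so the social optimum is full contribution by everyone: group total = 3.900 × 197 = 768.30.
Efficiency loss = (3.900 − 1) × 197 = 571.30.

571.30 gold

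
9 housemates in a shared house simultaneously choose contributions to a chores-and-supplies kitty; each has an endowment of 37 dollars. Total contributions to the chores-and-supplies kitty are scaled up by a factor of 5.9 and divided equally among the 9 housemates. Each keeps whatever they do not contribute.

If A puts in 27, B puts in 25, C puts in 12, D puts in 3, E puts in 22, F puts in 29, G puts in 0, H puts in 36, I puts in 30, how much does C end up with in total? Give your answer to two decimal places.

Total contributed: 27 + 25 + 12 + 3 + 22 + 29 + 0 + 36 + 30 = 184.
Each receives 5.9 × 184 / 9 = 120.62 from the chores-and-supplies kitty.
C keeps 37 − 12 = 25, so C's payoff is 25 + 120.62 = 145.62.

145.62 dollars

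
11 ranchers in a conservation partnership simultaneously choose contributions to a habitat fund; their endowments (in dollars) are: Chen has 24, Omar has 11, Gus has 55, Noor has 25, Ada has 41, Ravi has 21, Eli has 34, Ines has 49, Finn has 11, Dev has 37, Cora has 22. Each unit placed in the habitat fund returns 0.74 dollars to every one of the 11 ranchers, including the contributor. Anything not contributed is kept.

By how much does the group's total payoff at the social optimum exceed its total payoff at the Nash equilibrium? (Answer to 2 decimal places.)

2356.20 dollars

The private return per contributed unit is 0.74 < 1 for everyone, so the Nash equilibrium is zero contribution and the group total is Σ E_j = 24 + 11 + 55 + 25 + 41 + 21 + 34 + 49 + 11 + 37 + 22 = 330.
Each contributed unit returns 8.140 to the group, so the social optimum is full contribution by everyone: group total = 8.140 × 330 = 2686.20.
Efficiency loss = (8.140 − 1) × 330 = 2356.20.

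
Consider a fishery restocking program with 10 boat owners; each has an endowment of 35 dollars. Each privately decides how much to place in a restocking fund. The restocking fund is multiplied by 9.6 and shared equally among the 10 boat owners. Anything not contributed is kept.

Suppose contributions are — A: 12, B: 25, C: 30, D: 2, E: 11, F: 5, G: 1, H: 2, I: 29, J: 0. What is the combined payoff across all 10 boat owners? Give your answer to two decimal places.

Total contributed: 12 + 25 + 30 + 2 + 11 + 5 + 1 + 2 + 29 + 0 = 117; total kept: 10 × 35 − 117 = 233.
The restocking fund pays out 9.6 × 117 = 1123.20 in aggregate.
Group total = 233 + 1123.20 = 1356.20.

1356.20 dollars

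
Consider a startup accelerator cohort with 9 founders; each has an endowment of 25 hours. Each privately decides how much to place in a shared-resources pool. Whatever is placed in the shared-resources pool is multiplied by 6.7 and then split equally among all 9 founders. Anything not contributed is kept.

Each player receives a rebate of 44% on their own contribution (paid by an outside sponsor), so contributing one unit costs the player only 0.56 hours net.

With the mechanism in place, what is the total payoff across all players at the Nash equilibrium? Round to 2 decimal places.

1606.50 hours

Under the mechanism each unit contributed yields (6.7/9) / 0.56 = 1.3294 back to its contributor per unit of net cost, which exceeds 1, making full contribution the dominant choice for everyone.
So the Nash equilibrium is full contribution by all 9; the group earns 9 × (25 × 0.44 + 6.7 × 25) = 1606.50.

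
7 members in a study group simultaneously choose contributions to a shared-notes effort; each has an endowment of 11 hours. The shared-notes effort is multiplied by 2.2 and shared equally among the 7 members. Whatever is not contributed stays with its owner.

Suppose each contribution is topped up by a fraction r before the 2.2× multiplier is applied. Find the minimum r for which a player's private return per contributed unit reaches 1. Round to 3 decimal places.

2.182

With matching at rate r, one contributed unit becomes (1 + r) in the shared-notes effort and returns 2.2 × (1 + r) / 7 to the contributor.
Setting this equal to 1: 1 + r = 7/2.2 = 3.1818.
So the minimum matching rate is r = 3.1818 − 1 = 2.182.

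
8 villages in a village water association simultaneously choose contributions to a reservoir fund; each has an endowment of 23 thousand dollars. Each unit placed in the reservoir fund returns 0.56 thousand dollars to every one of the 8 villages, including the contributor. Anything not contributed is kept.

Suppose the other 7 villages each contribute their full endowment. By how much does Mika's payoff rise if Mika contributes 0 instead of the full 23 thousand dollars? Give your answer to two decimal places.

10.12 thousand dollars

Switching from a contribution of 23 to 0 lets Mika keep an extra 23 thousand dollars, but lowers the reservoir fund by 23, which costs Mika their own share of that drop: 0.56 × 23 = 12.88.
Net gain = 23 − 12.88 = 10.12. The private return per contributed unit (0.56) is below 1, so free-riding is indeed the best response regardless of what the others do.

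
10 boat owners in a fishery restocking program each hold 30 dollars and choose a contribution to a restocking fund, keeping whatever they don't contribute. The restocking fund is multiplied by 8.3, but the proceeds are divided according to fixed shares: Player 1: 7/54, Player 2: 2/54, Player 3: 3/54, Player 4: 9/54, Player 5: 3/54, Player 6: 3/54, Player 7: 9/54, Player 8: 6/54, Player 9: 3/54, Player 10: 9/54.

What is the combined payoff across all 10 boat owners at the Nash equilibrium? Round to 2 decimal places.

For player j, contributing a unit is worthwhile iff 8.3 × (j's share) ≥ 1, i.e. iff j's share is at least 0.1205.
Player 1, Player 4, Player 7 and Player 10 clear that bar, contributing 30 each; the remaining 6 contribute 0. Total contributed: 120.
The restocking fund pays out 8.3 × 120 = 996.00 in total (split across the unequal shares, but the aggregate is all that matters for the group sum).
The 6 free-riders keep 30 each, adding 180. Group total = 180 + 996.00 = 1176.00.

1176.00 dollars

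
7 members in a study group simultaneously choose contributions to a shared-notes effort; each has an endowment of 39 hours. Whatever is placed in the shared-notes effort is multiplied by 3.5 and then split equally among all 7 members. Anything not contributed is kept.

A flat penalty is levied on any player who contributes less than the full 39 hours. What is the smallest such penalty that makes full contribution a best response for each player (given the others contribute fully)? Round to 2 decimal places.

19.50 hours

Given the others contribute fully, the best deviation is to contribute 0 (any partial contribution still incurs the fine and gives up units whose private return 0.5000 is below 1).
Deviating from 39 to 0 saves 39 hours but forfeits the deviator's share of the drop in the shared-notes effort: 3.5/7 × 39 = 19.50.
So the deviation gain is 39 − 19.50 = 19.50, and the fine must be at least 19.50 hours to wipe it out.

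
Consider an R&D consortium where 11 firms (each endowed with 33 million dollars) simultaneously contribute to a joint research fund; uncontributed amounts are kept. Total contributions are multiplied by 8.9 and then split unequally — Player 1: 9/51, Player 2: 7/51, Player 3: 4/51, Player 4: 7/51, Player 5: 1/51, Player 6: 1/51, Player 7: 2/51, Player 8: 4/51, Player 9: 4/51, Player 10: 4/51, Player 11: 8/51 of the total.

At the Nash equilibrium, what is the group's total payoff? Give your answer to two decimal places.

A player with share s gets back 8.9·s per unit contributed, so full contribution is dominant for anyone with s > 1/8.9 = 0.1124 and zero contribution is dominant for anyone below.
Player 1, Player 2, Player 4 and Player 11 clear that bar, contributing 33 each; the remaining 7 contribute 0. Total contributed: 132.
The joint research fund pays out 8.9 × 132 = 1174.80 in total (split across the unequal shares, but the aggregate is all that matters for the group sum).
The 7 free-riders keep 33 each, adding 231. Group total = 231 + 1174.80 = 1405.80.

1405.80 million dollars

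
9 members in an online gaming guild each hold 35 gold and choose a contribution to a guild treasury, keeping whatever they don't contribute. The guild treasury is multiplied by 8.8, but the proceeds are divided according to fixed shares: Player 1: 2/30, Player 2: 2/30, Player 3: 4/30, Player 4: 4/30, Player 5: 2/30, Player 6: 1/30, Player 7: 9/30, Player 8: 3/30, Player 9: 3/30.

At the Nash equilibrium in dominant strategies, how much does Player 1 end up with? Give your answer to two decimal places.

Each unit j contributes comes back to j as 8.8 × (j's share), so j prefers to contribute only if that share exceeds 1/8.8 = 0.1136; otherwise keeping the unit dominates.
The shares above 0.1136 belong to Player 3, Player 4 and Player 7, contributing 35 each; the remaining 6 contribute 0. Total contributed: 105.
Player 1 keeps 35 and receives 8.8 × 105 × 2/30 = 61.60 from the guild treasury, for a payoff of 96.60.

96.60 gold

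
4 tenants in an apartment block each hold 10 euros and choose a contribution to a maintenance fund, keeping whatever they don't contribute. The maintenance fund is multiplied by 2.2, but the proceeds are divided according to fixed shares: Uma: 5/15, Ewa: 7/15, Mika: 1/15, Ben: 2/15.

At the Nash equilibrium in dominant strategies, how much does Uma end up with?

17.33 euros

A player with share s gets back 2.2·s per unit contributed, so full contribution is dominant for anyone with s > 1/2.2 = 0.4545 and zero contribution is dominant for anyone below.
Only Ewa (7/15) clears that bar, contributing 10; the remaining 3 contribute 0. Total contributed: 10.
Uma keeps 10 and receives 2.2 × 10 × 5/15 = 7.33 from the maintenance fund, for a payoff of 17.33.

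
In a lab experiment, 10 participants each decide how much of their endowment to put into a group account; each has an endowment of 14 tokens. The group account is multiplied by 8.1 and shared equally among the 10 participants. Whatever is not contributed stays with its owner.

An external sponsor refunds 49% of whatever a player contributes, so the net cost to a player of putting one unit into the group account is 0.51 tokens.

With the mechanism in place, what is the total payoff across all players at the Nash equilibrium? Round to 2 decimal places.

1202.60 tokens

With the mechanism, a contributed unit returns (8.1/10) / 0.51 = 1.5882 per unit of net cost to the contributor — now above 1 — so contributing fully is weakly dominant for every player.
So the Nash equilibrium is full contribution by all 10; the group earns 10 × (14 × 0.49 + 8.1 × 14) = 1202.60.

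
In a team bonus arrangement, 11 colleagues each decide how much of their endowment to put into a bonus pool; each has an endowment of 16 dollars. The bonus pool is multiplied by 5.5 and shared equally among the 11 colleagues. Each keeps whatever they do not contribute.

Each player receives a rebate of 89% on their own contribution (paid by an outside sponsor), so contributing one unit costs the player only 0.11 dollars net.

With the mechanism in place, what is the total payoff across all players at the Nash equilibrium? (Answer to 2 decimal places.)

1124.64 dollars

Under the mechanism each unit contributed yields (5.5/11) / 0.11 = 4.5455 back to its contributor per unit of net cost, which exceeds 1, making full contribution the dominant choice for everyone.
So the Nash equilibrium is full contribution by all 11; the group earns 11 × (16 × 0.89 + 5.5 × 16) = 1124.64.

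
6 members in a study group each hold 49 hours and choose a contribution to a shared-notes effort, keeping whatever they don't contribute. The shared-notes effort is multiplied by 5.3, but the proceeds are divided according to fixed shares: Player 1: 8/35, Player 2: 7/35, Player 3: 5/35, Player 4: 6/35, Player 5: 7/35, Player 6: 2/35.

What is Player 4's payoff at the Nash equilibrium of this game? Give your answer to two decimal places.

182.56 hours

For player j, contributing a unit is worthwhile iff 5.3 × (j's share) ≥ 1, i.e. iff j's share is at least 0.1887.
Player 1, Player 2 and Player 5 clear that bar, contributing 49 each; the remaining 3 contribute 0. Total contributed: 147.
Player 4 keeps 49 and receives 5.3 × 147 × 6/35 = 133.56 from the shared-notes effort, for a payoff of 182.56.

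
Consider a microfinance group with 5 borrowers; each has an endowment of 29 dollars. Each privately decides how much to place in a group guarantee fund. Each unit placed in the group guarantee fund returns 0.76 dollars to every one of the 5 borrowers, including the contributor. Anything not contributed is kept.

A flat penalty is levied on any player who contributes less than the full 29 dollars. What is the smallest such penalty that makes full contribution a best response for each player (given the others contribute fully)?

Given the others contribute fully, the best deviation is to contribute 0 (any partial contribution still incurs the fine and gives up units whose private return 0.76 is below 1).
Deviating from 29 to 0 saves 29 dollars but forfeits the deviator's share of the drop in the group guarantee fund: 0.76 × 29 = 22.04.
So the deviation gain is 29 − 22.04 = 6.96, and the fine must be at least 6.96 dollars to wipe it out.

6.96 dollars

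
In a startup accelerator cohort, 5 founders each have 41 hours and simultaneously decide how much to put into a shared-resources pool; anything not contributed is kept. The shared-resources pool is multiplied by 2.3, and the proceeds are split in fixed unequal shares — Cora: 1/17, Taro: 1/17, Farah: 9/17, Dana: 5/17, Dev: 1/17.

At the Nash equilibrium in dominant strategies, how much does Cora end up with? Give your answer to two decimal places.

Each unit j contributes comes back to j as 2.3 × (j's share), so j prefers to contribute only if that share exceeds 1/2.3 = 0.4348; otherwise keeping the unit dominates.
Farah alone (share 9/17) is above the threshold, contributing 41; the remaining 4 contribute 0. Total contributed: 41.
Cora keeps 41 and receives 2.3 × 41 × 1/17 = 5.55 from the shared-resources pool, for a payoff of 46.55.

46.55 hours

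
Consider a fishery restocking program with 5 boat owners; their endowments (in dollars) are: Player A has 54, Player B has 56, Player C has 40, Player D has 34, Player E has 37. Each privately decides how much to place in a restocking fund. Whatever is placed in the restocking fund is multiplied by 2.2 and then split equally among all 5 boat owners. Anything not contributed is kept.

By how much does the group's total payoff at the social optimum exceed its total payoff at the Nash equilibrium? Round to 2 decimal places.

The private return per contributed unit is 2.2/5 = 0.4400 < 1 for every player regardless of endowment, so the Nash equilibrium is zero contribution and the group total is Σ E_j = 54 + 56 + 40 + 34 + 37 = 221.
Each contributed unit returns 2.200 to the group, so the social optimum is full contribution by everyone: group total = 2.200 × 221 = 486.20.
Efficiency loss = (2.200 − 1) × 221 = 265.20.

265.20 dollars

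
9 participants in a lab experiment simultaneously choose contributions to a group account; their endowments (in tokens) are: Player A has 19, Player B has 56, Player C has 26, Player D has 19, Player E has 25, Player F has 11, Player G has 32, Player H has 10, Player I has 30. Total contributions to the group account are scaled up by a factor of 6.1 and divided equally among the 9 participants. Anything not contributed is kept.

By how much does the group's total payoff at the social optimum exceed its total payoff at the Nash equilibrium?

The private return per contributed unit is 6.1/9 = 0.6778 < 1 for every player regardless of endowment, so the Nash equilibrium is zero contribution and the group total is Σ E_j = 19 + 56 + 26 + 19 + 25 + 11 + 32 + 10 + 30 = 228.
Each contributed unit returns 6.100 to the group, so the social optimum is full contribution by everyone: group total = 6.100 × 228 = 1390.80.
Efficiency loss = (6.100 − 1) × 228 = 1162.80.

1162.80 tokens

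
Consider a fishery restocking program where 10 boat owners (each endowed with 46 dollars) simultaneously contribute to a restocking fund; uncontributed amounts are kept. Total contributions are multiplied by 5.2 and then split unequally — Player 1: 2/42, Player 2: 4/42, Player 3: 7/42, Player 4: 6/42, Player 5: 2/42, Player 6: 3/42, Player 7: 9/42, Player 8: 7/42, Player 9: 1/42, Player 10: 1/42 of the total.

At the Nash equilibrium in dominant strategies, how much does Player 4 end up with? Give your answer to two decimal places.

80.17 dollars

Each unit j contributes comes back to j as 5.2 × (j's share), so j prefers to contribute only if that share exceeds 1/5.2 = 0.1923; otherwise keeping the unit dominates.
Player 7 alone (share 9/42) is above the threshold, contributing 46; the remaining 9 contribute 0. Total contributed: 46.
Player 4 keeps 46 and receives 5.2 × 46 × 6/42 = 34.17 from the restocking fund, for a payoff of 80.17.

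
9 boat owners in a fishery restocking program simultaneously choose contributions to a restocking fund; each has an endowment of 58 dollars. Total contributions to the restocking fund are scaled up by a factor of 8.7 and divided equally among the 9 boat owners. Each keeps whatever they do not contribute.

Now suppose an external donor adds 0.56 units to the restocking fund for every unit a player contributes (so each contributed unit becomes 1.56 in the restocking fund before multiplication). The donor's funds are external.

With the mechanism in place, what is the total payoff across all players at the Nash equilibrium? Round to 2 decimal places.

With the mechanism, a contributed unit returns 8.7 × 1.56 / 9 = 1.5080 per unit of net cost to the contributor — now above 1 — so contributing fully is weakly dominant for every player.
At the Nash equilibrium everyone contributes 58. Group total payoff = 8.7 × 1.56 × 522 = 7084.58.

7084.58 dollars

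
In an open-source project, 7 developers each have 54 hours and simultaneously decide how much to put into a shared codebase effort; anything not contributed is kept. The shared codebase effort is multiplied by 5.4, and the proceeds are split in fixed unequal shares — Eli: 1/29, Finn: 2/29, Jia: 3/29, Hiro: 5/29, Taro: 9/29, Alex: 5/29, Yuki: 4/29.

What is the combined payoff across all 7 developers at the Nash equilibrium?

For player j, contributing a unit is worthwhile iff 5.4 × (j's share) ≥ 1, i.e. iff j's share is at least 0.1852.
Taro alone (share 9/29) is above the threshold, contributing 54; the remaining 6 contribute 0. Total contributed: 54.
The shared codebase effort pays out 5.4 × 54 = 291.60 in total (split across the unequal shares, but the aggregate is all that matters for the group sum).
The 6 free-riders keep 54 each, adding 324. Group total = 324 + 291.60 = 615.60.

615.60 hours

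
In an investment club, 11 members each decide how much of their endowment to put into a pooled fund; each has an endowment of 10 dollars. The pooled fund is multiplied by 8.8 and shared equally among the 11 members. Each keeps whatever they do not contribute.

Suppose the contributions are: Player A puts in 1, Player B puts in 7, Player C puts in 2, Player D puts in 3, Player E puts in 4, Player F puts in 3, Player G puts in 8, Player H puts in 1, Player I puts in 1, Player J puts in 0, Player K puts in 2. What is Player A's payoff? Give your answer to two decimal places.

34.60 dollars

Total contributed: 1 + 7 + 2 + 3 + 4 + 3 + 8 + 1 + 1 + 0 + 2 = 32.
Each receives 8.8 × 32 / 11 = 25.60 from the pooled fund.
Player A keeps 10 − 1 = 9, so Player A's payoff is 9 + 25.60 = 34.60.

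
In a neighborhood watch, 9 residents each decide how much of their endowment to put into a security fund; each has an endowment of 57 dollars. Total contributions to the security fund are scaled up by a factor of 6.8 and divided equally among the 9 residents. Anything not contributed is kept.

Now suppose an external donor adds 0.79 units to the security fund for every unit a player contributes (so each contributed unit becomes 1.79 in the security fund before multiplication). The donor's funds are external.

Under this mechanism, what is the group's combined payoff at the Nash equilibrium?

6244.24 dollars

The effective private return per unit is now 6.8 × 1.79 / 9 = 1.3524 > 1, so every player's dominant strategy flips to full contribution.
At the Nash equilibrium everyone contributes 57. Group total payoff = 6.8 × 1.79 × 513 = 6244.24.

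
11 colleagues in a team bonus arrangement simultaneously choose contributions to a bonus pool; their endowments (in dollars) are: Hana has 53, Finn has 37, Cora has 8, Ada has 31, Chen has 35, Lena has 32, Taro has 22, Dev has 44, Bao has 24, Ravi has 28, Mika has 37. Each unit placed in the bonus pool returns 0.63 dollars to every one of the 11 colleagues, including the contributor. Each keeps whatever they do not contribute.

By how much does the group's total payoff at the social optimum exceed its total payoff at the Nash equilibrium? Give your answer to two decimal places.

2081.43 dollars

The private return per contributed unit is 0.63 < 1 for everyone, so the Nash equilibrium is zero contribution and the group total is Σ E_j = 53 + 37 + 8 + 31 + 35 + 32 + 22 + 44 + 24 + 28 + 37 = 351.
Each contributed unit returns 6.930 to the group, so the social optimum is full contribution by everyone: group total = 6.930 × 351 = 2432.43.
Efficiency loss = (6.930 − 1) × 351 = 2081.43.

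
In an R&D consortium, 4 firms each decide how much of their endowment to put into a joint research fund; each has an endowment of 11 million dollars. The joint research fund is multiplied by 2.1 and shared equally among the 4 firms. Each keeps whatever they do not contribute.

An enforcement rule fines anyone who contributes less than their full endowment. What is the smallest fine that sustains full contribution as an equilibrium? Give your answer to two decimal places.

5.23 million dollars

Given the others contribute fully, the best deviation is to contribute 0 (any partial contribution still incurs the fine and gives up units whose private return 0.5250 is below 1).
Deviating from 11 to 0 saves 11 million dollars but forfeits the deviator's share of the drop in the joint research fund: 2.1/4 × 11 = 5.77.
So the deviation gain is 11 − 5.77 = 5.23, and the fine must be at least 5.23 million dollars to wipe it out.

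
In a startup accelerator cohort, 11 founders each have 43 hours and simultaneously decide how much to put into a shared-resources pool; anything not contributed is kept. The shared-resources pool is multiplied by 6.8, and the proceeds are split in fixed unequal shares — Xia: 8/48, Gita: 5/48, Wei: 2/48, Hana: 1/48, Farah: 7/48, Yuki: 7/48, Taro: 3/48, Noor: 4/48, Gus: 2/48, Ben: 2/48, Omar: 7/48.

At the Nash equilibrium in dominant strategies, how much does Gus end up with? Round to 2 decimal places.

55.18 hours

Each unit j contributes comes back to j as 6.8 × (j's share), so j prefers to contribute only if that share exceeds 1/6.8 = 0.1471; otherwise keeping the unit dominates.
The only share above 0.1471 is Xia's 8/48, contributing 43; the remaining 10 contribute 0. Total contributed: 43.
Gus keeps 43 and receives 6.8 × 43 × 2/48 = 12.18 from the shared-resources pool, for a payoff of 55.18.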